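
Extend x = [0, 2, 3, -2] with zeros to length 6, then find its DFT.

Original 4-point DFT: [3, -3-4i, 3, -3+4i]
Zero-padded 6-point DFT provides frequency interpolation.

DFT_6([x, 0, ...]) = [3, 1.5000-4.3301i, -4.5000+0.8660i, 3, -4.5000-0.8660i, 1.5000+4.3301i]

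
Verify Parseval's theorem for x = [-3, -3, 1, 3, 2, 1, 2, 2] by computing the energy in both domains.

Time domain:
Σ|x[n]|² = |-3|² + |-3|² + |1|² + |3|² + |2|² + |1|² + |2|² + |2|² = 41.0000

Frequency domain:
(1/8)Σ|X[k]|² = (1/8)(|5|² + |-8.5355+3.1213i|² + |-4+7i|² + |-1.4645+1.1213i|² + |-1|² + |-1.4645-1.1213i|² + |-4-7i|² + |-8.5355-3.1213i|²) = (1/8)·328.0000 = 41.0000

Both sides agree, confirming Parseval's theorem.

Σ|x[n]|² = (1/N)Σ|X[k]|² = 41.0000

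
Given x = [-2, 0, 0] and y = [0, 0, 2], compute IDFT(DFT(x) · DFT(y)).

(x ⊛ y)[n] = Σ(m=0 to 2) x[m] · y[(n-m) mod 3]

Computing each output sample:
(x ⊛ y)[0] = 0
(x ⊛ y)[1] = 0
(x ⊛ y)[2] = -4

x ⊛ y = [0, 0, -4]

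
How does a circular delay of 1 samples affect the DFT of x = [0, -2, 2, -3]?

Time shift by 1: X_shifted[k] = ω_4^(1k) · X[k]
Shifted x = [-3, 0, -2, 2]

DFT(x[n-1]) = [-3, -1+2i, -7, -1-2i]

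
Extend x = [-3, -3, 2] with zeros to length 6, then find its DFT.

Original 3-point DFT: [-4, -2.5000+4.3301i, -2.5000-4.3301i]
Zero-padded 6-point DFT provides frequency interpolation.

DFT_6([x, 0, ...]) = [-4, -5.5000+0.8660i, -2.5000+4.3301i, 2, -2.5000-4.3301i, -5.5000-0.8660i]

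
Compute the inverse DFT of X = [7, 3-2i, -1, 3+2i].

x[n] = (1/4) Σ(k=0 to 3) X[k] · e^(2πikn/4)

Computing each x[n]:
x[0] = 3
x[1] = 3
x[2] = 0
x[3] = 1

x = [3, 3, 0, 1]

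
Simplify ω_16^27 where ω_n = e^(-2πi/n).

Since ω_16^16 = 1, powers reduce modulo 16.
27 mod 16 = 11
So ω_16^27 = ω_16^11 = e^(-2πi·11/16)

ω_16^27 = ω_16^11 = -0.3827+0.9239i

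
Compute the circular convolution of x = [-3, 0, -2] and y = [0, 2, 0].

(x ⊛ y)[n] = Σ(m=0 to 2) x[m] · y[(n-m) mod 3]

Computing each output sample:
(x ⊛ y)[0] = -4
(x ⊛ y)[1] = -6
(x ⊛ y)[2] = 0

x ⊛ y = [-4, -6, 0]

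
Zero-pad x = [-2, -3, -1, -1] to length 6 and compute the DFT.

Original 4-point DFT: [-7, -1+2i, 1, -1-2i]
Zero-padded 6-point DFT provides frequency interpolation.

DFT_6([x, 0, ...]) = [-7, -2.0000+3.4641i, -1.0000+1.7321i, 1, -1.0000-1.7321i, -2.0000-3.4641i]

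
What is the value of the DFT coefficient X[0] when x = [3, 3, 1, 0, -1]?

X[0] = Σ(n=0 to 4) x[n] · ω_5^0 = Σ x[n]
= (3) + (3) + (1) + (0) + (-1)

X[0] = 6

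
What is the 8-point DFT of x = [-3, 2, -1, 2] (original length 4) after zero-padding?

Original 4-point DFT: [0, -2, -8, -2]
Zero-padded 8-point DFT provides frequency interpolation.

DFT_8([x, 0, ...]) = [0, -3.0000-1.8284i, -2, -3.0000-3.8284i, -8, -3.0000+3.8284i, -2, -3.0000+1.8284i]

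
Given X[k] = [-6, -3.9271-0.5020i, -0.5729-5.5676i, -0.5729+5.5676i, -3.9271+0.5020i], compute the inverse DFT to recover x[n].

x[n] = (1/5) Σ(k=0 to 4) X[k] · e^(2πikn/5)

Computing each x[n]:
x[0] = -3
x[1] = 0
x[2] = -2
x[3] = 2
x[4] = -3

x = [-3, 0, -2, 2, -3]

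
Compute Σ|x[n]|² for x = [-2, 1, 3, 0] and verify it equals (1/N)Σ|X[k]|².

Time domain:
Σ|x[n]|² = |-2|² + |1|² + |3|² + |0|² = 14.0000

Frequency domain:
(1/4)Σ|X[k]|² = (1/4)(|2|² + |-5-1i|² + |0|² + |-5+1i|²) = (1/4)·56.0000 = 14.0000

Both sides agree, confirming Parseval's theorem.

Σ|x[n]|² = (1/N)Σ|X[k]|² = 14.0000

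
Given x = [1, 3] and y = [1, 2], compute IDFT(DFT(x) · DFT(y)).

(x ⊛ y)[n] = Σ(m=0 to 1) x[m] · y[(n-m) mod 2]

Computing each output sample:
(x ⊛ y)[0] = 7
(x ⊛ y)[1] = 5

x ⊛ y = [7, 5]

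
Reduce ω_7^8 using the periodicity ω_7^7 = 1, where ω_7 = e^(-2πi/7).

Since ω_7^7 = 1, powers reduce modulo 7.
8 mod 7 = 1
So ω_7^8 = ω_7^1 = e^(-2πi·1/7)

ω_7^8 = ω_7^1 = 0.6235-0.7818i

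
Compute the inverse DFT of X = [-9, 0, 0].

x[n] = (1/3) Σ(k=0 to 2) X[k] · e^(2πikn/3)

Computing each x[n]:
x[0] = -3
x[1] = -3
x[2] = -3

x = [-3, -3, -3]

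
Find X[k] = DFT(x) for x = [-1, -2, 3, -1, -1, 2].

X[k] = Σ(n=0 to 5) x[n] · ω_6^(nk)
where ω_6 = e^(-2πi/6)

Computing each X[k]:
X[0] = 0
X[1] = -1
X[2] = -3.0000+6.9282i
X[3] = 2
X[4] = -3.0000-6.9282i
X[5] = -1

X = [0, -1, -3.0000+6.9282i, 2, -3.0000-6.9282i, -1]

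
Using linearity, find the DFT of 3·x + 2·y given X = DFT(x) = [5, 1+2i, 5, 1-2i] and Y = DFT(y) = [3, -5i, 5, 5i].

By linearity: DFT(3x + 2y) = 3·DFT(x) + 2·DFT(y)
= 3·[5, 1+2i, 5, 1-2i] + 2·[3, -5i, 5, 5i]

Computing element-wise:
Z[0] = 3·(5) + 2·(3) = 21
Z[1] = 3·(1+2i) + 2·(-5i) = 3-4i
Z[2] = 3·(5) + 2·(5) = 25
Z[3] = 3·(1-2i) + 2·(5i) = 3+4i

DFT(3x + 2y) = 3·X + 2·Y = [21, 3-4i, 25, 3+4i]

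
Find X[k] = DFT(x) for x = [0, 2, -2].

X[k] = Σ(n=0 to 2) x[n] · ω_3^(nk)
where ω_3 = e^(-2πi/3)

Computing each X[k]:
X[0] = 0
X[1] = -3.4641i
X[2] = 3.4641i

X = [0, -3.4641i, 3.4641i]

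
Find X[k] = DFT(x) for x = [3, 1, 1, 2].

X[k] = Σ(n=0 to 3) x[n] · ω_4^(nk)
where ω_4 = e^(-2πi/4)

Computing each X[k]:
X[0] = 7
X[1] = 2+1i
X[2] = 1
X[3] = 2-1i

X = [7, 2+1i, 1, 2-1i]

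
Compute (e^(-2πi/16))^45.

Since ω_16^16 = 1, powers reduce modulo 16.
45 mod 16 = 13
So ω_16^45 = ω_16^13 = e^(-2πi·13/16)

ω_16^45 = ω_16^13 = 0.3827+0.9239i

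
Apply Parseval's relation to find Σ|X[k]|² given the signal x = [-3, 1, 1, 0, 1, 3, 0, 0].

Parseval: Σ|x[n]|² = (1/N)Σ|X[k]|², so Σ|X[k]|² = N·Σ|x[n]|² = 8·21.0000

Σ|X[k]|² = N·Σ|x[n]|² = 8·21.0000 = 168.0000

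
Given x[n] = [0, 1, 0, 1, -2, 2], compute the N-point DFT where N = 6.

X[k] = Σ(n=0 to 5) x[n] · ω_6^(nk)
where ω_6 = e^(-2πi/6)

Computing each X[k]:
X[0] = 2
X[1] = 1.5000-0.8660i
X[2] = 0.5000+2.5981i
X[3] = -6
X[4] = 0.5000-2.5981i
X[5] = 1.5000+0.8660i

X = [2, 1.5000-0.8660i, 0.5000+2.5981i, -6, 0.5000-2.5981i, 1.5000+0.8660i]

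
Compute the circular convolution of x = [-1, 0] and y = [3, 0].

(x ⊛ y)[n] = Σ(m=0 to 1) x[m] · y[(n-m) mod 2]

Computing each output sample:
(x ⊛ y)[0] = -3
(x ⊛ y)[1] = 0

x ⊛ y = [-3, 0]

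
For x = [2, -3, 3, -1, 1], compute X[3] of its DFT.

X[3] = Σ(n=0 to 4) x[n] · ω_5^(3n) where ω_5 = e^(-2πi/5)
= (2)·ω_5^0 + (-3)·ω_5^3 + (3)·ω_5^6 + (-1)·ω_5^9 + (1)·ω_5^12

X[3] = 4.2361-6.1554i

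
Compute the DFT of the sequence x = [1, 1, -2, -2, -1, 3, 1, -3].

X[k] = Σ(n=0 to 7) x[n] · ω_8^(nk)
where ω_8 = e^(-2πi/8)

Computing each X[k]:
X[0] = -2
X[1] = -0.1213+3.7071i
X[2] = 1-9i
X[3] = 4.1213-2.2929i
X[4] = 0
X[5] = 4.1213+2.2929i
X[6] = 1+9i
X[7] = -0.1213-3.7071i

X = [-2, -0.1213+3.7071i, 1-9i, 4.1213-2.2929i, 0, 4.1213+2.2929i, 1+9i, -0.1213-3.7071i]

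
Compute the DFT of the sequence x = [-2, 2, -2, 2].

X[k] = Σ(n=0 to 3) x[n] · ω_4^(nk)
where ω_4 = e^(-2πi/4)

Computing each X[k]:
X[0] = 0
X[1] = 0
X[2] = -8
X[3] = 0

X = [0, 0, -8, 0]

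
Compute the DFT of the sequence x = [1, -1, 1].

X[k] = Σ(n=0 to 2) x[n] · ω_3^(nk)
where ω_3 = e^(-2πi/3)

Computing each X[k]:
X[0] = 1
X[1] = 1.0000+1.7321i
X[2] = 1.0000-1.7321i

X = [1, 1.0000+1.7321i, 1.0000-1.7321i]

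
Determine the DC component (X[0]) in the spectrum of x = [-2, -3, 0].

X[0] = Σ(n=0 to 2) x[n] · ω_3^0 = Σ x[n]
= (-2) + (-3) + (0)

X[0] = -5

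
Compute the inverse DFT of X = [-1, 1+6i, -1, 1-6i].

x[n] = (1/4) Σ(k=0 to 3) X[k] · e^(2πikn/4)

Computing each x[n]:
x[0] = 0
x[1] = -3
x[2] = -1
x[3] = 3

x = [0, -3, -1, 3]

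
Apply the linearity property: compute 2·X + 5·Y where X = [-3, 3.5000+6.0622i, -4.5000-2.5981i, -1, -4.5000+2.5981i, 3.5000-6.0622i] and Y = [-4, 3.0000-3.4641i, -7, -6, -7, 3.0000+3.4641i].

By linearity: DFT(2x + 5y) = 2·DFT(x) + 5·DFT(y)
= 2·[-3, 3.5000+6.0622i, -4.5000-2.5981i, -1, -4.5000+2.5981i, 3.5000-6.0622i] + 5·[-4, 3.0000-3.4641i, -7, -6, -7, 3.0000+3.4641i]

Computing element-wise:
Z[0] = 2·(-3) + 5·(-4) = -26
Z[1] = 2·(3.5000+6.0622i) + 5·(3.0000-3.4641i) = 22.0000-5.1961i
Z[2] = 2·(-4.5000-2.5981i) + 5·(-7) = -44.0000-5.1962i
Z[3] = 2·(-1) + 5·(-6) = -32
Z[4] = 2·(-4.5000+2.5981i) + 5·(-7) = -44.0000+5.1962i
Z[5] = 2·(3.5000-6.0622i) + 5·(3.0000+3.4641i) = 22.0000+5.1961i

DFT(2x + 5y) = 2·X + 5·Y = [-26, 22.0000-5.1961i, -44.0000-5.1962i, -32, -44.0000+5.1962i, 22.0000+5.1961i]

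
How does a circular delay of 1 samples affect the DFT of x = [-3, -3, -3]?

Time shift by 1: X_shifted[k] = ω_3^(1k) · X[k]
Shifted x = [-3, -3, -3]

DFT(x[n-1]) = [-9, 0, 0]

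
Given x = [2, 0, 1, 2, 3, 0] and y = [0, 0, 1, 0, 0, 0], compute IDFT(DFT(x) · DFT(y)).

(x ⊛ y)[n] = Σ(m=0 to 5) x[m] · y[(n-m) mod 6]

Computing each output sample:
(x ⊛ y)[0] = 3
(x ⊛ y)[1] = 0
(x ⊛ y)[2] = 2
(x ⊛ y)[3] = 0
(x ⊛ y)[4] = 1
(x ⊛ y)[5] = 2

x ⊛ y = [3, 0, 2, 0, 1, 2]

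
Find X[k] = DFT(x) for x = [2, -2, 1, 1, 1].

X[k] = Σ(n=0 to 4) x[n] · ω_5^(nk)
where ω_5 = e^(-2πi/5)

Computing each X[k]:
X[0] = 3
X[1] = 0.0729+2.8532i
X[2] = 3.4271+1.7634i
X[3] = 3.4271-1.7634i
X[4] = 0.0729-2.8532i

X = [3, 0.0729+2.8532i, 3.4271+1.7634i, 3.4271-1.7634i, 0.0729-2.8532i]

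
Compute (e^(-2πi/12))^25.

Since ω_12^12 = 1, powers reduce modulo 12.
25 mod 12 = 1
So ω_12^25 = ω_12^1 = e^(-2πi·1/12)

ω_12^25 = ω_12^1 = 0.8660-0.5000i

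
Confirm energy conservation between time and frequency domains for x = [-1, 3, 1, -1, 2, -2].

Time domain:
Σ|x[n]|² = |-1|² + |3|² + |1|² + |-1|² + |2|² + |-2|² = 20.0000

Frequency domain:
(1/6)Σ|X[k]|² = (1/6)(|2|² + |-1.0000-3.4641i|² + |-4.0000-5.1962i|² + |2|² + |-4.0000+5.1962i|² + |-1.0000+3.4641i|²) = (1/6)·120.0000 = 20.0000

Both sides agree, confirming Parseval's theorem.

Σ|x[n]|² = (1/N)Σ|X[k]|² = 20.0000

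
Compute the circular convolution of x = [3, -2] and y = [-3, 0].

(x ⊛ y)[n] = Σ(m=0 to 1) x[m] · y[(n-m) mod 2]

Computing each output sample:
(x ⊛ y)[0] = -9
(x ⊛ y)[1] = 6

x ⊛ y = [-9, 6]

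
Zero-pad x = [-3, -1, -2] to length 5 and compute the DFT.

Original 3-point DFT: [-6, -1.5000-0.8660i, -1.5000+0.8660i]
Zero-padded 5-point DFT provides frequency interpolation.

DFT_5([x, 0, ...]) = [-6, -1.6910+2.1266i, -2.8090-1.3143i, -2.8090+1.3143i, -1.6910-2.1266i]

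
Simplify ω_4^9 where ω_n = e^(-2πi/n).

Since ω_4^4 = 1, powers reduce modulo 4.
9 mod 4 = 1
So ω_4^9 = ω_4^1 = e^(-2πi·1/4)

ω_4^9 = ω_4^1 = -1i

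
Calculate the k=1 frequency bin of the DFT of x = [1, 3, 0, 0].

X[1] = Σ(n=0 to 3) x[n] · ω_4^(1n) where ω_4 = e^(-2πi/4)
= (1)·ω_4^0 + (3)·ω_4^1 + (0)·ω_4^2 + (0)·ω_4^3

X[1] = 1-3i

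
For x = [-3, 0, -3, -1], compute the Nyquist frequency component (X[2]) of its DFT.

X[2] = Σ(n=0 to 3) x[n] · ω_4^(2n) where ω_4 = e^(-2πi/4)
= (-3)·ω_4^0 + (0)·ω_4^2 + (-3)·ω_4^4 + (-1)·ω_4^6

X[2] = -5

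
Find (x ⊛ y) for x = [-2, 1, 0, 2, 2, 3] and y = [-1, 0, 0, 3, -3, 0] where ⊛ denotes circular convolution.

(x ⊛ y)[n] = Σ(m=0 to 5) x[m] · y[(n-m) mod 6]

Computing each output sample:
(x ⊛ y)[0] = 8
(x ⊛ y)[1] = -1
(x ⊛ y)[2] = 3
(x ⊛ y)[3] = -17
(x ⊛ y)[4] = 7
(x ⊛ y)[5] = -6

x ⊛ y = [8, -1, 3, -17, 7, -6]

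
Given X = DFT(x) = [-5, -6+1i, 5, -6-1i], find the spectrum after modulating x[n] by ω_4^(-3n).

Modulation property: DFT(ω_4^(-3n)·x[n]) = X[(k-3) mod 4], so circularly shift X by 3 positions.

X[k-3] = [-6+1i, 5, -6-1i, -5]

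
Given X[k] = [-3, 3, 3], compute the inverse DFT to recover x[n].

x[n] = (1/3) Σ(k=0 to 2) X[k] · e^(2πikn/3)

Computing each x[n]:
x[0] = 1
x[1] = -2
x[2] = -2

x = [1, -2, -2]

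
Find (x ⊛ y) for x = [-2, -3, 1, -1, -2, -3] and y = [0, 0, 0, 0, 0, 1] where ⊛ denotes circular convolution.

(x ⊛ y)[n] = Σ(m=0 to 5) x[m] · y[(n-m) mod 6]

Computing each output sample:
(x ⊛ y)[0] = -3
(x ⊛ y)[1] = 1
(x ⊛ y)[2] = -1
(x ⊛ y)[3] = -2
(x ⊛ y)[4] = -3
(x ⊛ y)[5] = -2

x ⊛ y = [-3, 1, -1, -2, -3, -2]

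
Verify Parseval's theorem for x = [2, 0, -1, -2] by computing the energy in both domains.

Time domain:
Σ|x[n]|² = |2|² + |0|² + |-1|² + |-2|² = 9.0000

Frequency domain:
(1/4)Σ|X[k]|² = (1/4)(|-1|² + |3-2i|² + |3|² + |3+2i|²) = (1/4)·36.0000 = 9.0000

Both sides agree, confirming Parseval's theorem.

Σ|x[n]|² = (1/N)Σ|X[k]|² = 9.0000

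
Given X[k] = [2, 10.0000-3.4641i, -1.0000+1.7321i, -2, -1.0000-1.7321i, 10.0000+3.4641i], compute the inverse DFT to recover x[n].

x[n] = (1/6) Σ(k=0 to 5) X[k] · e^(2πikn/6)

Computing each x[n]:
x[0] = 3
x[1] = 3
x[2] = 0
x[3] = -3
x[4] = -3
x[5] = 2

x = [3, 3, 0, -3, -3, 2]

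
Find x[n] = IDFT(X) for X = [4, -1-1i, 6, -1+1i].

x[n] = (1/4) Σ(k=0 to 3) X[k] · e^(2πikn/4)

Computing each x[n]:
x[0] = 2
x[1] = 0
x[2] = 3
x[3] = -1

x = [2, 0, 3, -1]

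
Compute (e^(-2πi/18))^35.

Since ω_18^18 = 1, powers reduce modulo 18.
35 mod 18 = 17
So ω_18^35 = ω_18^17 = e^(-2πi·17/18)

ω_18^35 = ω_18^17 = 0.9397+0.3420i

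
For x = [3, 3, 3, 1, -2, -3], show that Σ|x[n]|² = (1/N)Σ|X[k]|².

Time domain:
Σ|x[n]|² = |3|² + |3|² + |3|² + |1|² + |-2|² + |-3|² = 41.0000

Frequency domain:
(1/6)Σ|X[k]|² = (1/6)(|5|² + |1.5000-9.5263i|² + |3.5000-0.8660i|² + |3|² + |3.5000+0.8660i|² + |1.5000+9.5263i|²) = (1/6)·246.0000 = 41.0000

Both sides agree, confirming Parseval's theorem.

Σ|x[n]|² = (1/N)Σ|X[k]|² = 41.0000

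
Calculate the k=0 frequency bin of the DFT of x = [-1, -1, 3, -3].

X[0] = Σ(n=0 to 3) x[n] · ω_4^0 = Σ x[n]
= (-1) + (-1) + (3) + (-3)

X[0] = -2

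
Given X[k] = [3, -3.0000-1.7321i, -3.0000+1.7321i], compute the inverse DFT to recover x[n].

x[n] = (1/3) Σ(k=0 to 2) X[k] · e^(2πikn/3)

Computing each x[n]:
x[0] = -1
x[1] = 3
x[2] = 1

x = [-1, 3, 1]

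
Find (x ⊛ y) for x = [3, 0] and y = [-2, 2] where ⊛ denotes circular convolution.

(x ⊛ y)[n] = Σ(m=0 to 1) x[m] · y[(n-m) mod 2]

Computing each output sample:
(x ⊛ y)[0] = -6
(x ⊛ y)[1] = 6

x ⊛ y = [-6, 6]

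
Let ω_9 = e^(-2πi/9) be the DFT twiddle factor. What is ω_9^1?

ω_9^1 = e^(-2πi·1/9)
= cos(-2π·1/9) + i·sin(-2π·1/9)
= cos(-2π/9) + i·sin(-2π/9)

ω_9^1 = cos(-2π/9) + i·sin(-2π/9) = 0.7660-0.6428i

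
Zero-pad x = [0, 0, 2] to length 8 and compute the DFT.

Original 3-point DFT: [2, -1.0000+1.7321i, -1.0000-1.7321i]
Zero-padded 8-point DFT provides frequency interpolation.

DFT_8([x, 0, ...]) = [2, -2i, -2, 2i, 2, -2i, -2, 2i]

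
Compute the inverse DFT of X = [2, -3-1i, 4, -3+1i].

x[n] = (1/4) Σ(k=0 to 3) X[k] · e^(2πikn/4)

Computing each x[n]:
x[0] = 0
x[1] = 0
x[2] = 3
x[3] = -1

x = [0, 0, 3, -1]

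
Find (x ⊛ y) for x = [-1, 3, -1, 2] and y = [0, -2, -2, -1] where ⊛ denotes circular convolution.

(x ⊛ y)[n] = Σ(m=0 to 3) x[m] · y[(n-m) mod 4]

Computing each output sample:
(x ⊛ y)[0] = -5
(x ⊛ y)[1] = -1
(x ⊛ y)[2] = -6
(x ⊛ y)[3] = -3

x ⊛ y = [-5, -1, -6, -3]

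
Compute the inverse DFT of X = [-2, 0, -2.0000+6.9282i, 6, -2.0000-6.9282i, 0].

x[n] = (1/6) Σ(k=0 to 5) X[k] · e^(2πikn/6)

Computing each x[n]:
x[0] = 0
x[1] = -3
x[2] = 3
x[3] = -2
x[4] = -1
x[5] = 1

x = [0, -3, 3, -2, -1, 1]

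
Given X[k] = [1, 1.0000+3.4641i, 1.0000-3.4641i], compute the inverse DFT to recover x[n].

x[n] = (1/3) Σ(k=0 to 2) X[k] · e^(2πikn/3)

Computing each x[n]:
x[0] = 1
x[1] = -2
x[2] = 2

x = [1, -2, 2]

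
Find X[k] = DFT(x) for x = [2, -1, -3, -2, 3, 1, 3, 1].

X[k] = Σ(n=0 to 7) x[n] · ω_8^(nk)
where ω_8 = e^(-2πi/8)

Computing each X[k]:
X[0] = 4
X[1] = -0.2929+9.5355i
X[2] = 5-1i
X[3] = -1.7071-2.4645i
X[4] = 6
X[5] = -1.7071+2.4645i
X[6] = 5+1i
X[7] = -0.2929-9.5355i

X = [4, -0.2929+9.5355i, 5-1i, -1.7071-2.4645i, 6, -1.7071+2.4645i, 5+1i, -0.2929-9.5355i]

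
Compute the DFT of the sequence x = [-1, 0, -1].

X[k] = Σ(n=0 to 2) x[n] · ω_3^(nk)
where ω_3 = e^(-2πi/3)

Computing each X[k]:
X[0] = -2
X[1] = -0.5000-0.8660i
X[2] = -0.5000+0.8660i

X = [-2, -0.5000-0.8660i, -0.5000+0.8660i]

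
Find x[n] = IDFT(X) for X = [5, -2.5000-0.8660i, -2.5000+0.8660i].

x[n] = (1/3) Σ(k=0 to 2) X[k] · e^(2πikn/3)

Computing each x[n]:
x[0] = 0
x[1] = 3
x[2] = 2

x = [0, 3, 2]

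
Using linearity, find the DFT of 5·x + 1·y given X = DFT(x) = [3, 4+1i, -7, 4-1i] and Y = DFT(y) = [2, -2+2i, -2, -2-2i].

By linearity: DFT(5x + 1y) = 5·DFT(x) + 1·DFT(y)
= 5·[3, 4+1i, -7, 4-1i] + 1·[2, -2+2i, -2, -2-2i]

Computing element-wise:
Z[0] = 5·(3) + 1·(2) = 17
Z[1] = 5·(4+1i) + 1·(-2+2i) = 18+7i
Z[2] = 5·(-7) + 1·(-2) = -37
Z[3] = 5·(4-1i) + 1·(-2-2i) = 18-7i

DFT(5x + 1y) = 5·X + 1·Y = [17, 18+7i, -37, 18-7i]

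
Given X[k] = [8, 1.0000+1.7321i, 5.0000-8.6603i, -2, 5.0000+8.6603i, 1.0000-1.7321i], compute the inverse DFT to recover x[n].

x[n] = (1/6) Σ(k=0 to 5) X[k] · e^(2πikn/6)

Computing each x[n]:
x[0] = 3
x[1] = 3
x[2] = -3
x[3] = 3
x[4] = 3
x[5] = -1

x = [3, 3, -3, 3, 3, -1]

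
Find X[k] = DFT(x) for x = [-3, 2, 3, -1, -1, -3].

X[k] = Σ(n=0 to 5) x[n] · ω_6^(nk)
where ω_6 = e^(-2πi/6)

Computing each X[k]:
X[0] = -3
X[1] = -3.5000-7.7942i
X[2] = -4.5000-0.8660i
X[3] = 1
X[4] = -4.5000+0.8660i
X[5] = -3.5000+7.7942i

X = [-3, -3.5000-7.7942i, -4.5000-0.8660i, 1, -4.5000+0.8660i, -3.5000+7.7942i]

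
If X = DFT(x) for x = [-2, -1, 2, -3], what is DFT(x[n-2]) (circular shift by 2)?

Time shift by 2: X_shifted[k] = ω_4^(2k) · X[k]
Shifted x = [2, -3, -2, -1]

DFT(x[n-2]) = [-4, 4+2i, 4, 4-2i]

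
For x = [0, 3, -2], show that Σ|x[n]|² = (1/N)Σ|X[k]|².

Time domain:
Σ|x[n]|² = |0|² + |3|² + |-2|² = 13.0000

Frequency domain:
(1/3)Σ|X[k]|² = (1/3)(|1|² + |-0.5000-4.3301i|² + |-0.5000+4.3301i|²) = (1/3)·39.0000 = 13.0000

Both sides agree, confirming Parseval's theorem.

Σ|x[n]|² = (1/N)Σ|X[k]|² = 13.0000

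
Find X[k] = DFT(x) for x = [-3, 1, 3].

X[k] = Σ(n=0 to 2) x[n] · ω_3^(nk)
where ω_3 = e^(-2πi/3)

Computing each X[k]:
X[0] = 1
X[1] = -5.0000+1.7321i
X[2] = -5.0000-1.7321i

X = [1, -5.0000+1.7321i, -5.0000-1.7321i]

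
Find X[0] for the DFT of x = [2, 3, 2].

X[0] = Σ(n=0 to 2) x[n] · ω_3^0 = Σ x[n]
= (2) + (3) + (2)

X[0] = 7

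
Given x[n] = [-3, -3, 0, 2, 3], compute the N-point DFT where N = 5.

X[k] = Σ(n=0 to 4) x[n] · ω_5^(nk)
where ω_5 = e^(-2πi/5)

Computing each X[k]:
X[0] = -1
X[1] = -4.6180+6.8819i
X[2] = -2.3820+1.6246i
X[3] = -2.3820-1.6246i
X[4] = -4.6180-6.8819i

X = [-1, -4.6180+6.8819i, -2.3820+1.6246i, -2.3820-1.6246i, -4.6180-6.8819i]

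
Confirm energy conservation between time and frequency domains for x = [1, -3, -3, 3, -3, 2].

Time domain:
Σ|x[n]|² = |1|² + |-3|² + |-3|² + |3|² + |-3|² + |2|² = 41.0000

Frequency domain:
(1/6)Σ|X[k]|² = (1/6)(|-3|² + |0.5000+4.3301i|² + |7.5000+4.3301i|² + |-7|² + |7.5000-4.3301i|² + |0.5000-4.3301i|²) = (1/6)·246.0000 = 41.0000

Both sides agree, confirming Parseval's theorem.

Σ|x[n]|² = (1/N)Σ|X[k]|² = 41.0000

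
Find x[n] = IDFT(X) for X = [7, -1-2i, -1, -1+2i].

x[n] = (1/4) Σ(k=0 to 3) X[k] · e^(2πikn/4)

Computing each x[n]:
x[0] = 1
x[1] = 3
x[2] = 2
x[3] = 1

x = [1, 3, 2, 1]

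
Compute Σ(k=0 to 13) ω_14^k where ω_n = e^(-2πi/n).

Sum of all nth roots of unity equals 0 for n > 1 (geometric series with r ≠ 1).

0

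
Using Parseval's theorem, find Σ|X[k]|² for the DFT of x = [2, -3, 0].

Parseval: Σ|x[n]|² = (1/N)Σ|X[k]|², so Σ|X[k]|² = N·Σ|x[n]|² = 3·13.0000

Σ|X[k]|² = N·Σ|x[n]|² = 3·13.0000 = 39.0000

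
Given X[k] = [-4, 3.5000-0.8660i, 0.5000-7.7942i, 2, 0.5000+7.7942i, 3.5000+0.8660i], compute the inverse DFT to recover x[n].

x[n] = (1/6) Σ(k=0 to 5) X[k] · e^(2πikn/6)

Computing each x[n]:
x[0] = 1
x[1] = 2
x[2] = -3
x[3] = -2
x[4] = 1
x[5] = -3

x = [1, 2, -3, -2, 1, -3]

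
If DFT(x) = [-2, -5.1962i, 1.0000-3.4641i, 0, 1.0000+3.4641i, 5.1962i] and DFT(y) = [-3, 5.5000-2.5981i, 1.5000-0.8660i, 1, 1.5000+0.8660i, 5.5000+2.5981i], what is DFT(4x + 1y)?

By linearity: DFT(4x + 1y) = 4·DFT(x) + 1·DFT(y)
= 4·[-2, -5.1962i, 1.0000-3.4641i, 0, 1.0000+3.4641i, 5.1962i] + 1·[-3, 5.5000-2.5981i, 1.5000-0.8660i, 1, 1.5000+0.8660i, 5.5000+2.5981i]

Computing element-wise:
Z[0] = 4·(-2) + 1·(-3) = -11
Z[1] = 4·(-5.1962i) + 1·(5.5000-2.5981i) = 5.5000-23.3829i
Z[2] = 4·(1.0000-3.4641i) + 1·(1.5000-0.8660i) = 5.5000-14.7224i
Z[3] = 4·(0) + 1·(1) = 1
Z[4] = 4·(1.0000+3.4641i) + 1·(1.5000+0.8660i) = 5.5000+14.7224i
Z[5] = 4·(5.1962i) + 1·(5.5000+2.5981i) = 5.5000+23.3829i

DFT(4x + 1y) = 4·X + 1·Y = [-11, 5.5000-23.3829i, 5.5000-14.7224i, 1, 5.5000+14.7224i, 5.5000+23.3829i]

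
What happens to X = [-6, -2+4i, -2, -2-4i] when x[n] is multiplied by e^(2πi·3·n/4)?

Modulation property: DFT(ω_4^(-3n)·x[n]) = X[(k-3) mod 4], so circularly shift X by 3 positions.

X[k-3] = [-2+4i, -2, -2-4i, -6]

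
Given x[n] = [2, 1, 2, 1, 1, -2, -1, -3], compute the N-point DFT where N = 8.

X[k] = Σ(n=0 to 7) x[n] · ω_8^(nk)
where ω_8 = e^(-2πi/8)

Computing each X[k]:
X[0] = 1
X[1] = 0.2929-7.9497i
X[2] = 2-1i
X[3] = 1.7071-1.9497i
X[4] = 7
X[5] = 1.7071+1.9497i
X[6] = 2+1i
X[7] = 0.2929+7.9497i

X = [1, 0.2929-7.9497i, 2-1i, 1.7071-1.9497i, 7, 1.7071+1.9497i, 2+1i, 0.2929+7.9497i]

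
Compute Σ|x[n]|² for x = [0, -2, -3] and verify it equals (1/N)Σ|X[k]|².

Time domain:
Σ|x[n]|² = |0|² + |-2|² + |-3|² = 13.0000

Frequency domain:
(1/3)Σ|X[k]|² = (1/3)(|-5|² + |2.5000-0.8660i|² + |2.5000+0.8660i|²) = (1/3)·39.0000 = 13.0000

Both sides agree, confirming Parseval's theorem.

Σ|x[n]|² = (1/N)Σ|X[k]|² = 13.0000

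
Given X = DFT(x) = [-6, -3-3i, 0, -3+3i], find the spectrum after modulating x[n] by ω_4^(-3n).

Modulation property: DFT(ω_4^(-3n)·x[n]) = X[(k-3) mod 4], so circularly shift X by 3 positions.

X[k-3] = [-3-3i, 0, -3+3i, -6]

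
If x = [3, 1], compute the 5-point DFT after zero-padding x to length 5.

Original 2-point DFT: [4, 2]
Zero-padded 5-point DFT provides frequency interpolation.

DFT_5([x, 0, ...]) = [4, 3.3090-0.9511i, 2.1910-0.5878i, 2.1910+0.5878i, 3.3090+0.9511i]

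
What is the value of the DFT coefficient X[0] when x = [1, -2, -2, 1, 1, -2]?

X[0] = Σ(n=0 to 5) x[n] · ω_6^0 = Σ x[n]
= (1) + (-2) + (-2) + (1) + (1) + (-2)

X[0] = -3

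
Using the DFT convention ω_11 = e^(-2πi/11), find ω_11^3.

ω_11^3 = e^(-2πi·3/11)
= cos(-2π·3/11) + i·sin(-2π·3/11)
= cos(-6π/11) + i·sin(-6π/11)

ω_11^3 = cos(-6π/11) + i·sin(-6π/11) = -0.1423-0.9898i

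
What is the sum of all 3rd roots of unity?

Sum of all nth roots of unity equals 0 for n > 1 (geometric series with r ≠ 1).

0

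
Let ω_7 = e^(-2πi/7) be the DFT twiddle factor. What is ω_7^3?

ω_7^3 = e^(-2πi·3/7)
= cos(-2π·3/7) + i·sin(-2π·3/7)
= cos(-6π/7) + i·sin(-6π/7)

ω_7^3 = cos(-6π/7) + i·sin(-6π/7) = -0.9010-0.4339i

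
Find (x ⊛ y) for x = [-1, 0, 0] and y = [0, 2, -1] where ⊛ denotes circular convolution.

(x ⊛ y)[n] = Σ(m=0 to 2) x[m] · y[(n-m) mod 3]

Computing each output sample:
(x ⊛ y)[0] = 0
(x ⊛ y)[1] = -2
(x ⊛ y)[2] = 1

x ⊛ y = [0, -2, 1]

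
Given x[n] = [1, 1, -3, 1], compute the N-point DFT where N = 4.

X[k] = Σ(n=0 to 3) x[n] · ω_4^(nk)
where ω_4 = e^(-2πi/4)

Computing each X[k]:
X[0] = 0
X[1] = 4
X[2] = -4
X[3] = 4

X = [0, 4, -4, 4]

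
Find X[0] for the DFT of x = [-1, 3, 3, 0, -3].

X[0] = Σ(n=0 to 4) x[n] · ω_5^0 = Σ x[n]
= (-1) + (3) + (3) + (0) + (-3)

X[0] = 2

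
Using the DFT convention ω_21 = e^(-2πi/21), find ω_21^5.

ω_21^5 = e^(-2πi·5/21)
= cos(-2π·5/21) + i·sin(-2π·5/21)
= cos(-10π/21) + i·sin(-10π/21)

ω_21^5 = cos(-10π/21) + i·sin(-10π/21) = 0.0747-0.9972i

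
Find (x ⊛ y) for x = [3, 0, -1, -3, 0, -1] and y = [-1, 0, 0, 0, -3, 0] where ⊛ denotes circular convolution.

(x ⊛ y)[n] = Σ(m=0 to 5) x[m] · y[(n-m) mod 6]

Computing each output sample:
(x ⊛ y)[0] = 0
(x ⊛ y)[1] = 9
(x ⊛ y)[2] = 1
(x ⊛ y)[3] = 6
(x ⊛ y)[4] = -9
(x ⊛ y)[5] = 1

x ⊛ y = [0, 9, 1, 6, -9, 1]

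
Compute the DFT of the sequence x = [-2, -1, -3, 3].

X[k] = Σ(n=0 to 3) x[n] · ω_4^(nk)
where ω_4 = e^(-2πi/4)

Computing each X[k]:
X[0] = -3
X[1] = 1+4i
X[2] = -7
X[3] = 1-4i

X = [-3, 1+4i, -7, 1-4i]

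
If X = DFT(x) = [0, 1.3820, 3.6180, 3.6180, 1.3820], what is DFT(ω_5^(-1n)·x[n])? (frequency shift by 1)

Modulation property: DFT(ω_5^(-1n)·x[n]) = X[(k-1) mod 5], so circularly shift X by 1 positions.

X[k-1] = [1.3820, 0, 1.3820, 3.6180, 3.6180]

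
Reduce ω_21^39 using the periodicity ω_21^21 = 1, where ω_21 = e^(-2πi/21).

Since ω_21^21 = 1, powers reduce modulo 21.
39 mod 21 = 18
So ω_21^39 = ω_21^18 = e^(-2πi·18/21)

ω_21^39 = ω_21^18 = 0.6235+0.7818i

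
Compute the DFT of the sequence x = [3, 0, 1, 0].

X[k] = Σ(n=0 to 3) x[n] · ω_4^(nk)
where ω_4 = e^(-2πi/4)

Computing each X[k]:
X[0] = 4
X[1] = 2
X[2] = 4
X[3] = 2

X = [4, 2, 4, 2]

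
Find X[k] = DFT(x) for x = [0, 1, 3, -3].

X[k] = Σ(n=0 to 3) x[n] · ω_4^(nk)
where ω_4 = e^(-2πi/4)

Computing each X[k]:
X[0] = 1
X[1] = -3-4i
X[2] = 5
X[3] = -3+4i

X = [1, -3-4i, 5, -3+4i]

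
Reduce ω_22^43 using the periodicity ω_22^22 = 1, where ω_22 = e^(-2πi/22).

Since ω_22^22 = 1, powers reduce modulo 22.
43 mod 22 = 21
So ω_22^43 = ω_22^21 = e^(-2πi·21/22)

ω_22^43 = ω_22^21 = 0.9595+0.2817i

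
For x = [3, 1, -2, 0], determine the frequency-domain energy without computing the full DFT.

Parseval: Σ|x[n]|² = (1/N)Σ|X[k]|², so Σ|X[k]|² = N·Σ|x[n]|² = 4·14.0000

Σ|X[k]|² = N·Σ|x[n]|² = 4·14.0000 = 56.0000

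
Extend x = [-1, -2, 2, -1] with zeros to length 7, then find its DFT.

Original 4-point DFT: [-2, -3+1i, 4, -3-1i]
Zero-padded 7-point DFT provides frequency interpolation.

DFT_7([x, 0, ...]) = [-2, -1.7911+0.0477i, -2.9804+2.0358i, 2.2714+3.4064i, 2.2714-3.4064i, -2.9804-2.0358i, -1.7911-0.0477i]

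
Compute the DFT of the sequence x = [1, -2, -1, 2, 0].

X[k] = Σ(n=0 to 4) x[n] · ω_5^(nk)
where ω_5 = e^(-2πi/5)

Computing each X[k]:
X[0] = 0
X[1] = -0.4271+3.6655i
X[2] = 2.9271-1.6776i
X[3] = 2.9271+1.6776i
X[4] = -0.4271-3.6655i

X = [0, -0.4271+3.6655i, 2.9271-1.6776i, 2.9271+1.6776i, -0.4271-3.6655i]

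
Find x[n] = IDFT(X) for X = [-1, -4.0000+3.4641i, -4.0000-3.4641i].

x[n] = (1/3) Σ(k=0 to 2) X[k] · e^(2πikn/3)

Computing each x[n]:
x[0] = -3
x[1] = -1
x[2] = 3

x = [-3, -1, 3]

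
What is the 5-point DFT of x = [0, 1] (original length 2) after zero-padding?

Original 2-point DFT: [1, -1]
Zero-padded 5-point DFT provides frequency interpolation.

DFT_5([x, 0, ...]) = [1, 0.3090-0.9511i, -0.8090-0.5878i, -0.8090+0.5878i, 0.3090+0.9511i]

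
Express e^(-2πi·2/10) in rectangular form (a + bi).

ω_10^2 = e^(-2πi·2/10)
= cos(-2π·2/10) + i·sin(-2π·2/10)
= cos(-4π/10) + i·sin(-4π/10)

ω_10^2 = cos(-4π/10) + i·sin(-4π/10) = 0.3090-0.9511i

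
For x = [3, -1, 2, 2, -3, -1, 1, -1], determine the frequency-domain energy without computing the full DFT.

Parseval: Σ|x[n]|² = (1/N)Σ|X[k]|², so Σ|X[k]|² = N·Σ|x[n]|² = 8·30.0000

Σ|X[k]|² = N·Σ|x[n]|² = 8·30.0000 = 240.0000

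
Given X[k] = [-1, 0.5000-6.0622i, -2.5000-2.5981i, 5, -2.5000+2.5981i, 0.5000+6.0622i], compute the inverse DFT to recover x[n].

x[n] = (1/6) Σ(k=0 to 5) X[k] · e^(2πikn/6)

Computing each x[n]:
x[0] = 0
x[1] = 2
x[2] = 2
x[3] = -2
x[4] = 0
x[5] = -3

x = [0, 2, 2, -2, 0, -3]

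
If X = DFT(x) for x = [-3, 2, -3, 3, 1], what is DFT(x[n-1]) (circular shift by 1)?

Time shift by 1: X_shifted[k] = ω_5^(1k) · X[k]
Shifted x = [1, -3, 2, -3, 3]

DFT(x[n-1]) = [0, 1.8090+2.7674i, 0.6910+8.2820i, 0.6910-8.2820i, 1.8090-2.7674i]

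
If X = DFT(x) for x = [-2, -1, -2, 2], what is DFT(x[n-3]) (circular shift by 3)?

Time shift by 3: X_shifted[k] = ω_4^(3k) · X[k]
Shifted x = [-1, -2, 2, -2]

DFT(x[n-3]) = [-3, -3, 5, -3]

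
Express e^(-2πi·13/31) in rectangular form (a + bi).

ω_31^13 = e^(-2πi·13/31)
= cos(-2π·13/31) + i·sin(-2π·13/31)
= cos(-26π/31) + i·sin(-26π/31)

ω_31^13 = cos(-26π/31) + i·sin(-26π/31) = -0.8743-0.4853i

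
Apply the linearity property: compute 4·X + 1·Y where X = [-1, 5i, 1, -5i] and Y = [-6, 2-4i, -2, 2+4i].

By linearity: DFT(4x + 1y) = 4·DFT(x) + 1·DFT(y)
= 4·[-1, 5i, 1, -5i] + 1·[-6, 2-4i, -2, 2+4i]

Computing element-wise:
Z[0] = 4·(-1) + 1·(-6) = -10
Z[1] = 4·(5i) + 1·(2-4i) = 2+16i
Z[2] = 4·(1) + 1·(-2) = 2
Z[3] = 4·(-5i) + 1·(2+4i) = 2-16i

DFT(4x + 1y) = 4·X + 1·Y = [-10, 2+16i, 2, 2-16i]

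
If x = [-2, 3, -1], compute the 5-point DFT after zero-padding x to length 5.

Original 3-point DFT: [0, -3.0000-3.4641i, -3.0000+3.4641i]
Zero-padded 5-point DFT provides frequency interpolation.

DFT_5([x, 0, ...]) = [0, -0.2639-2.2654i, -4.7361-2.7144i, -4.7361+2.7144i, -0.2639+2.2654i]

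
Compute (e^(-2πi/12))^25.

Since ω_12^12 = 1, powers reduce modulo 12.
25 mod 12 = 1
So ω_12^25 = ω_12^1 = e^(-2πi·1/12)

ω_12^25 = ω_12^1 = 0.8660-0.5000i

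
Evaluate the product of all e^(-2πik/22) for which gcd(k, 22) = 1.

The primitive 22nd roots of unity are ω_22^k for k coprime to 22: k ∈ {1, 3, 5, 7, 9, 13, 15, 17, 19, 21}
Their product equals the constant term of the cyclotomic polynomial Φ_22(x) up to sign.
For n ≥ 3, the product of all primitive nth roots of unity is 1. (For n=1 it is 1; for n=2 it is -1.)

1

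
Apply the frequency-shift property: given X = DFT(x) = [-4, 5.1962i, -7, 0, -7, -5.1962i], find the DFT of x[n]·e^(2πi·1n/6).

Modulation property: DFT(ω_6^(-1n)·x[n]) = X[(k-1) mod 6], so circularly shift X by 1 positions.

X[k-1] = [-5.1962i, -4, 5.1962i, -7, 0, -7]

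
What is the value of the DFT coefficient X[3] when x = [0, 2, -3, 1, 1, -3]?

X[3] = Σ(n=0 to 5) x[n] · ω_6^(3n) where ω_6 = e^(-2πi/6)
= (0)·ω_6^0 + (2)·ω_6^3 + (-3)·ω_6^6 + (1)·ω_6^9 + (1)·ω_6^12 + (-3)·ω_6^15

X[3] = -2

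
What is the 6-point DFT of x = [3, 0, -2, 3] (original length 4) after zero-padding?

Original 4-point DFT: [4, 5+3i, -2, 5-3i]
Zero-padded 6-point DFT provides frequency interpolation.

DFT_6([x, 0, ...]) = [4, 1.0000+1.7321i, 7.0000-1.7321i, -2, 7.0000+1.7321i, 1.0000-1.7321i]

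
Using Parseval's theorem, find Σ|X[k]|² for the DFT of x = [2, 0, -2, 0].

Parseval: Σ|x[n]|² = (1/N)Σ|X[k]|², so Σ|X[k]|² = N·Σ|x[n]|² = 4·8.0000

Σ|X[k]|² = N·Σ|x[n]|² = 4·8.0000 = 32.0000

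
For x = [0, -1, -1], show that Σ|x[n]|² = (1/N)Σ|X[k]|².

Time domain:
Σ|x[n]|² = |0|² + |-1|² + |-1|² = 2.0000

Frequency domain:
(1/3)Σ|X[k]|² = (1/3)(|-2|² + |1|² + |1|²) = (1/3)·6.0000 = 2.0000

Both sides agree, confirming Parseval's theorem.

Σ|x[n]|² = (1/N)Σ|X[k]|² = 2.0000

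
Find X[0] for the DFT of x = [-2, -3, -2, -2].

X[0] = Σ(n=0 to 3) x[n] · ω_4^0 = Σ x[n]
= (-2) + (-3) + (-2) + (-2)

X[0] = -9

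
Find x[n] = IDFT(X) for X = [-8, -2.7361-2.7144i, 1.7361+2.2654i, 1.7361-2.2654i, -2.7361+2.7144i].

x[n] = (1/5) Σ(k=0 to 4) X[k] · e^(2πikn/5)

Computing each x[n]:
x[0] = -2
x[1] = -2
x[2] = 1
x[3] = -2
x[4] = -3

x = [-2, -2, 1, -2, -3]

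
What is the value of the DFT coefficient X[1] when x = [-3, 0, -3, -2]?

X[1] = Σ(n=0 to 3) x[n] · ω_4^(1n) where ω_4 = e^(-2πi/4)
= (-3)·ω_4^0 + (0)·ω_4^1 + (-3)·ω_4^2 + (-2)·ω_4^3

X[1] = -2i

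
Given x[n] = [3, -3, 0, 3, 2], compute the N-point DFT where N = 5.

X[k] = Σ(n=0 to 4) x[n] · ω_5^(nk)
where ω_5 = e^(-2πi/5)

Computing each X[k]:
X[0] = 5
X[1] = 0.2639+6.5186i
X[2] = 4.7361+0.0858i
X[3] = 4.7361-0.0858i
X[4] = 0.2639-6.5186i

X = [5, 0.2639+6.5186i, 4.7361+0.0858i, 4.7361-0.0858i, 0.2639-6.5186i]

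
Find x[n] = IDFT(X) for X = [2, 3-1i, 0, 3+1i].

x[n] = (1/4) Σ(k=0 to 3) X[k] · e^(2πikn/4)

Computing each x[n]:
x[0] = 2
x[1] = 1
x[2] = -1
x[3] = 0

x = [2, 1, -1, 0]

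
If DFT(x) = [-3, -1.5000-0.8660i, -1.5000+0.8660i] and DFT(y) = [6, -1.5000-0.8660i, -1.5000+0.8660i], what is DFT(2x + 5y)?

By linearity: DFT(2x + 5y) = 2·DFT(x) + 5·DFT(y)
= 2·[-3, -1.5000-0.8660i, -1.5000+0.8660i] + 5·[6, -1.5000-0.8660i, -1.5000+0.8660i]

Computing element-wise:
Z[0] = 2·(-3) + 5·(6) = 24
Z[1] = 2·(-1.5000-0.8660i) + 5·(-1.5000-0.8660i) = -10.5000-6.0620i
Z[2] = 2·(-1.5000+0.8660i) + 5·(-1.5000+0.8660i) = -10.5000+6.0620i

DFT(2x + 5y) = 2·X + 5·Y = [24, -10.5000-6.0620i, -10.5000+6.0620i]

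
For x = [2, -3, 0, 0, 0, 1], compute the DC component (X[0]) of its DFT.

X[0] = Σ(n=0 to 5) x[n] · ω_6^0 = Σ x[n]
= (2) + (-3) + (0) + (0) + (0) + (1)

X[0] = 0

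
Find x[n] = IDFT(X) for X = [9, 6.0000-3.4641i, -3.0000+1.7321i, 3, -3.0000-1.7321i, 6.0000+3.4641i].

x[n] = (1/6) Σ(k=0 to 5) X[k] · e^(2πikn/6)

Computing each x[n]:
x[0] = 3
x[1] = 3
x[2] = 3
x[3] = -2
x[4] = 0
x[5] = 2

x = [3, 3, 3, -2, 0, 2]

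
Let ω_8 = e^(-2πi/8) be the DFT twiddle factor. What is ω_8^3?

ω_8^3 = e^(-2πi·3/8)
= cos(-2π·3/8) + i·sin(-2π·3/8)
= cos(-6π/8) + i·sin(-6π/8)

ω_8^3 = cos(-6π/8) + i·sin(-6π/8) = -0.7071-0.7071i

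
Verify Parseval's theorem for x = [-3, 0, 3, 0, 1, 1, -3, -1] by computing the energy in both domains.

Time domain:
Σ|x[n]|² = |-3|² + |0|² + |3|² + |0|² + |1|² + |1|² + |-3|² + |-1|² = 30.0000

Frequency domain:
(1/8)Σ|X[k]|² = (1/8)(|-2|² + |-5.4142-6.0000i|² + |-2-2i|² + |-2.5858+6.0000i|² + |-2|² + |-2.5858-6.0000i|² + |-2+2i|² + |-5.4142+6.0000i|²) = (1/8)·240.0000 = 30.0000

Both sides agree, confirming Parseval's theorem.

Σ|x[n]|² = (1/N)Σ|X[k]|² = 30.0000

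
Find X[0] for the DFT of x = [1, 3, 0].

X[0] = Σ(n=0 to 2) x[n] · ω_3^0 = Σ x[n]
= (1) + (3) + (0)

X[0] = 4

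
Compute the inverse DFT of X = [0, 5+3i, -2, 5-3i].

x[n] = (1/4) Σ(k=0 to 3) X[k] · e^(2πikn/4)

Computing each x[n]:
x[0] = 2
x[1] = -1
x[2] = -3
x[3] = 2

x = [2, -1, -3, 2]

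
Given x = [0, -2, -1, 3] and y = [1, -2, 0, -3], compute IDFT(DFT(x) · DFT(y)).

(x ⊛ y)[n] = Σ(m=0 to 3) x[m] · y[(n-m) mod 4]

Computing each output sample:
(x ⊛ y)[0] = 0
(x ⊛ y)[1] = 1
(x ⊛ y)[2] = -6
(x ⊛ y)[3] = 5

x ⊛ y = [0, 1, -6, 5]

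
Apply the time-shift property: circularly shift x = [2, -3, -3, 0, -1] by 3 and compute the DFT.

Time shift by 3: X_shifted[k] = ω_5^(3k) · X[k]
Shifted x = [-3, 0, -1, 2, -3]

DFT(x[n-3]) = [-5, -4.7361-1.0898i, -0.2639-4.6165i, -0.2639+4.6165i, -4.7361+1.0898i]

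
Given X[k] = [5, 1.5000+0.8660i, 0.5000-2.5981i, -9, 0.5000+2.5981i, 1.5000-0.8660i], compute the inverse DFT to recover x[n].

x[n] = (1/6) Σ(k=0 to 5) X[k] · e^(2πikn/6)

Computing each x[n]:
x[0] = 0
x[1] = 3
x[2] = -2
x[3] = 2
x[4] = 0
x[5] = 2

x = [0, 3, -2, 2, 0, 2]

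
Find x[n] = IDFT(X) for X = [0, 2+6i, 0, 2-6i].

x[n] = (1/4) Σ(k=0 to 3) X[k] · e^(2πikn/4)

Computing each x[n]:
x[0] = 1
x[1] = -3
x[2] = -1
x[3] = 3

x = [1, -3, -1, 3]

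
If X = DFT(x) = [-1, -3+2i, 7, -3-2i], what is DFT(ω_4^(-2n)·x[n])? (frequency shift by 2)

Modulation property: DFT(ω_4^(-2n)·x[n]) = X[(k-2) mod 4], so circularly shift X by 2 positions.

X[k-2] = [7, -3-2i, -1, -3+2i]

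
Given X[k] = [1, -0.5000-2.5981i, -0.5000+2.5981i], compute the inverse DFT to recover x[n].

x[n] = (1/3) Σ(k=0 to 2) X[k] · e^(2πikn/3)

Computing each x[n]:
x[0] = 0
x[1] = 2
x[2] = -1

x = [0, 2, -1]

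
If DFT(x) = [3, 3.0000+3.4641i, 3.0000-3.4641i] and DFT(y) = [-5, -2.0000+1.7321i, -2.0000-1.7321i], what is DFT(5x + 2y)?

By linearity: DFT(5x + 2y) = 5·DFT(x) + 2·DFT(y)
= 5·[3, 3.0000+3.4641i, 3.0000-3.4641i] + 2·[-5, -2.0000+1.7321i, -2.0000-1.7321i]

Computing element-wise:
Z[0] = 5·(3) + 2·(-5) = 5
Z[1] = 5·(3.0000+3.4641i) + 2·(-2.0000+1.7321i) = 11.0000+20.7847i
Z[2] = 5·(3.0000-3.4641i) + 2·(-2.0000-1.7321i) = 11.0000-20.7847i

DFT(5x + 2y) = 5·X + 2·Y = [5, 11.0000+20.7847i, 11.0000-20.7847i]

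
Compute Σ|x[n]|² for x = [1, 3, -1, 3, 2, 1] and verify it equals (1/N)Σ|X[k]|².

Time domain:
Σ|x[n]|² = |1|² + |3|² + |-1|² + |3|² + |2|² + |1|² = 25.0000

Frequency domain:
(1/6)Σ|X[k]|² = (1/6)(|9|² + |-0.5000+0.8660i|² + |1.5000-4.3301i|² + |-5|² + |1.5000+4.3301i|² + |-0.5000-0.8660i|²) = (1/6)·150.0000 = 25.0000

Both sides agree, confirming Parseval's theorem.

Σ|x[n]|² = (1/N)Σ|X[k]|² = 25.0000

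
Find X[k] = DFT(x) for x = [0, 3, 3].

X[k] = Σ(n=0 to 2) x[n] · ω_3^(nk)
where ω_3 = e^(-2πi/3)

Computing each X[k]:
X[0] = 6
X[1] = -3
X[2] = -3

X = [6, -3, -3]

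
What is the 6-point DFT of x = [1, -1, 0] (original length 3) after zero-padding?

Original 3-point DFT: [0, 1.5000+0.8660i, 1.5000-0.8660i]
Zero-padded 6-point DFT provides frequency interpolation.

DFT_6([x, 0, ...]) = [0, 0.5000+0.8660i, 1.5000+0.8660i, 2, 1.5000-0.8660i, 0.5000-0.8660i]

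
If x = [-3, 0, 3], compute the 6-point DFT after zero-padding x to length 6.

Original 3-point DFT: [0, -4.5000+2.5981i, -4.5000-2.5981i]
Zero-padded 6-point DFT provides frequency interpolation.

DFT_6([x, 0, ...]) = [0, -4.5000-2.5981i, -4.5000+2.5981i, 0, -4.5000-2.5981i, -4.5000+2.5981i]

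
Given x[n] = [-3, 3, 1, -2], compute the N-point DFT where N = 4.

X[k] = Σ(n=0 to 3) x[n] · ω_4^(nk)
where ω_4 = e^(-2πi/4)

Computing each X[k]:
X[0] = -1
X[1] = -4-5i
X[2] = -3
X[3] = -4+5i

X = [-1, -4-5i, -3, -4+5i]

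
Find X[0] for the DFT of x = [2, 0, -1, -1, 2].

X[0] = Σ(n=0 to 4) x[n] · ω_5^0 = Σ x[n]
= (2) + (0) + (-1) + (-1) + (2)

X[0] = 2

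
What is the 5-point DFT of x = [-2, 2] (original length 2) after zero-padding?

Original 2-point DFT: [0, -4]
Zero-padded 5-point DFT provides frequency interpolation.

DFT_5([x, 0, ...]) = [0, -1.3820-1.9021i, -3.6180-1.1756i, -3.6180+1.1756i, -1.3820+1.9021i]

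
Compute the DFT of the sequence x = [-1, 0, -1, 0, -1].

X[k] = Σ(n=0 to 4) x[n] · ω_5^(nk)
where ω_5 = e^(-2πi/5)

Computing each X[k]:
X[0] = -3
X[1] = -0.5000-0.3633i
X[2] = -0.5000-1.5388i
X[3] = -0.5000+1.5388i
X[4] = -0.5000+0.3633i

X = [-3, -0.5000-0.3633i, -0.5000-1.5388i, -0.5000+1.5388i, -0.5000+0.3633i]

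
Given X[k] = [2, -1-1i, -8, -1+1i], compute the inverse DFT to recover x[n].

x[n] = (1/4) Σ(k=0 to 3) X[k] · e^(2πikn/4)

Computing each x[n]:
x[0] = -2
x[1] = 3
x[2] = -1
x[3] = 2

x = [-2, 3, -1, 2]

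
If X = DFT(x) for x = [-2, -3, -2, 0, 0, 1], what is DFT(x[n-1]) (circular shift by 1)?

Time shift by 1: X_shifted[k] = ω_6^(1k) · X[k]
Shifted x = [1, -2, -3, -2, 0, 0]

DFT(x[n-1]) = [-6, 3.5000+4.3301i, 1.5000-0.8660i, 2, 1.5000+0.8660i, 3.5000-4.3301i]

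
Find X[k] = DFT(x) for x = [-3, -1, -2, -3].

X[k] = Σ(n=0 to 3) x[n] · ω_4^(nk)
where ω_4 = e^(-2πi/4)

Computing each X[k]:
X[0] = -9
X[1] = -1-2i
X[2] = -1
X[3] = -1+2i

X = [-9, -1-2i, -1, -1+2i]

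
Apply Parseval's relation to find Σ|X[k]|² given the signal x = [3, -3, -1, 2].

Parseval: Σ|x[n]|² = (1/N)Σ|X[k]|², so Σ|X[k]|² = N·Σ|x[n]|² = 4·23.0000

Σ|X[k]|² = N·Σ|x[n]|² = 4·23.0000 = 92.0000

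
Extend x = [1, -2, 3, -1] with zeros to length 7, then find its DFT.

Original 4-point DFT: [1, -2+1i, 7, -2-1i]
Zero-padded 7-point DFT provides frequency interpolation.

DFT_7([x, 0, ...]) = [1, -0.0136-0.9272i, -1.8814+2.4697i, 4.8949+4.1882i, 4.8949-4.1882i, -1.8814-2.4697i, -0.0136+0.9272i]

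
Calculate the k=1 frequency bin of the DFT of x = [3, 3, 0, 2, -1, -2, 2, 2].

X[1] = Σ(n=0 to 7) x[n] · ω_8^(1n) where ω_8 = e^(-2πi/8)
= (3)·ω_8^0 + (3)·ω_8^1 + (0)·ω_8^2 + (2)·ω_8^3 + (-1)·ω_8^4 + (-2)·ω_8^5 + (2)·ω_8^6 + (2)·ω_8^7

X[1] = 7.5355-1.5355i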